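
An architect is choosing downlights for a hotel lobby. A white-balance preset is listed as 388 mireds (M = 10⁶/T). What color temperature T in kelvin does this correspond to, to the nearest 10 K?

2580 K

T = 10⁶ / 388 = 2577.32 K → 2580 K.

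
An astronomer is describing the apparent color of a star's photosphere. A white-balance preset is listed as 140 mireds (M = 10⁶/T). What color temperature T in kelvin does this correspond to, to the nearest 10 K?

T = 10⁶ / 140 = 7142.86 K → 7140 K.

7140 K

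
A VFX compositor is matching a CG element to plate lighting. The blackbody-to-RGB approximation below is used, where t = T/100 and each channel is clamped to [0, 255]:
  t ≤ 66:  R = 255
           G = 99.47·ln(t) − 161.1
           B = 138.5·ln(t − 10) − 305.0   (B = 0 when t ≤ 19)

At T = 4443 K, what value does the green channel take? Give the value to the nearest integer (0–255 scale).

216

t = 4443/100 = 44.43; the t ≤ 66 branch applies.
G = 99.47·ln 44.43 − 161.1 = 99.47·3.7939 − 161.1 = 216.281.
Rounded: 216.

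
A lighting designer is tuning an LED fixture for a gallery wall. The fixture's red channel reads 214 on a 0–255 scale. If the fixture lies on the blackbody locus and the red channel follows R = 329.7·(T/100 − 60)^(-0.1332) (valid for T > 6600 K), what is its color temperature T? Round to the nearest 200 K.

8600 K

(t − 60)^(-0.1332) = 214/329.7 = 0.64907.
t − 60 = 0.64907^(1/-0.1332) = 0.64907^(-7.508) = 25.657, so t = 85.657.
T = 100·t = 8566 K → 8600 K to the nearest 200 K.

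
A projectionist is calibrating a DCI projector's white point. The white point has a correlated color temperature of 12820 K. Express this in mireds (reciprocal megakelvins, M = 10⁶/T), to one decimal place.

M = 10⁶ / 12820 = 78.003 → 78.0 mireds.

78.0 mireds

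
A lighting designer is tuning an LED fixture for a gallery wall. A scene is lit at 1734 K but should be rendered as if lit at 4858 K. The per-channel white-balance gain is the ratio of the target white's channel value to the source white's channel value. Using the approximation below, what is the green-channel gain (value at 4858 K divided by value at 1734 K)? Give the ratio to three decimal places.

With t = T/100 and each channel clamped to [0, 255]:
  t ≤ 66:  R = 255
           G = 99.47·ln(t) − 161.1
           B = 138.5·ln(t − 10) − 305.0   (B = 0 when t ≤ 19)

At 1734 K (t = 17.34):
  G = 99.47·ln 17.34 − 161.1 = 99.47·2.8530 − 161.1 = 122.689.
At 4858 K (t = 48.58):
  G = 99.47·ln 48.58 − 161.1 = 99.47·3.8832 − 161.1 = 225.163.
Gain = 225.163 / 122.689 = 1.8352 → 1.835.

1.835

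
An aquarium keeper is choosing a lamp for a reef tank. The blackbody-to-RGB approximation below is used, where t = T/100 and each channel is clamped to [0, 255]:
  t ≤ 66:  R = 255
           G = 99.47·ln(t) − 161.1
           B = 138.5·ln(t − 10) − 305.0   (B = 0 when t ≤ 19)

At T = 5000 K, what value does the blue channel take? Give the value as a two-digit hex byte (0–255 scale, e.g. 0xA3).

0xCE

t = 5000/100 = 50; the t ≤ 66 branch applies.
B = 138.5·ln(50 − 10) − 305.0 = 138.5·ln 40 − 305.0 = 138.5·3.6889 − 305.0 = 205.910.
Rounded: 206; in hex, 0xCE.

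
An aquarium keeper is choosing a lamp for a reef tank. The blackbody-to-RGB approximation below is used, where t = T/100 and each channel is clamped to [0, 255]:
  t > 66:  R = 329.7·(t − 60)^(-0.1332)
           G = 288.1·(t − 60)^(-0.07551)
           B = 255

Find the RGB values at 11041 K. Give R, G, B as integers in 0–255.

t = 11041/100 = 110.41; the t > 66 branch applies.
R = 329.7·(110.41 − 60)^(-0.1332) = 329.7·50.41^(-0.1332) = 329.7·0.59323 = 195.589.
G = 288.1·(110.41 − 60)^(-0.07551) = 288.1·50.41^(-0.07551) = 288.1·0.74378 = 214.282.
B = 255 by definition for t > 66.
Rounded: (196, 214, 255).

R=196, G=214, B=255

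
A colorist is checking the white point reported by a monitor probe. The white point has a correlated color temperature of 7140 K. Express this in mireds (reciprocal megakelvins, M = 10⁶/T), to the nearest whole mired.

M = 10⁶ / 7140 = 140.056 → 140 mireds.

140 mireds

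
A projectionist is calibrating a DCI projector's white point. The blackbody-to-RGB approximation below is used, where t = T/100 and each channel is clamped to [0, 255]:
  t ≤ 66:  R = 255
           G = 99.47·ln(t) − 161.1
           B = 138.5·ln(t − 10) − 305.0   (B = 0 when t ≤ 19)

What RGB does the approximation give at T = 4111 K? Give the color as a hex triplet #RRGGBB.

t = 4111/100 = 41.11; the t ≤ 66 branch applies.
R = 255 by definition for t ≤ 66.
G = 99.47·ln 41.11 − 161.1 = 99.47·3.7163 − 161.1 = 208.556.
B = 138.5·ln(41.11 − 10) − 305.0 = 138.5·ln 31.11 − 305.0 = 138.5·3.4375 − 305.0 = 171.098.
Rounded: (255, 209, 171).
In hex: #FFD1AB.

#FFD1AB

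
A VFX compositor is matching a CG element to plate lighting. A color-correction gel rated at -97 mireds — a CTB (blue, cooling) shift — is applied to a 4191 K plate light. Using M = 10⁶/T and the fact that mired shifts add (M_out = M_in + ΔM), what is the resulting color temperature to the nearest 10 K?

7060 K

M_in = 10⁶/4191 = 238.61 mireds.
M_out = 238.61 + (-97) = 141.61 mireds.
T_out = 10⁶/141.61 = 7061.8 K → 7060 K.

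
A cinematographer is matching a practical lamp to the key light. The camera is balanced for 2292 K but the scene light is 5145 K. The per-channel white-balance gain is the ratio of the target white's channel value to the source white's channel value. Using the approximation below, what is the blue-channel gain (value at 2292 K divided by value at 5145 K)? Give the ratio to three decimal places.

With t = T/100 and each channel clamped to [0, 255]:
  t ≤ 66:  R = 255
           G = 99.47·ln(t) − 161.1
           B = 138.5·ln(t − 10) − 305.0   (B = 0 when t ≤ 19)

0.234

At 5145 K (t = 51.45):
  B = 138.5·ln(51.45 − 10) − 305.0 = 138.5·ln 41.45 − 305.0 = 138.5·3.7245 − 305.0 = 210.842.
At 2292 K (t = 22.92):
  B = 138.5·ln(22.92 − 10) − 305.0 = 138.5·ln 12.92 − 305.0 = 138.5·2.5588 − 305.0 = 49.391.
Gain = 49.391 / 210.842 = 0.2343 → 0.234.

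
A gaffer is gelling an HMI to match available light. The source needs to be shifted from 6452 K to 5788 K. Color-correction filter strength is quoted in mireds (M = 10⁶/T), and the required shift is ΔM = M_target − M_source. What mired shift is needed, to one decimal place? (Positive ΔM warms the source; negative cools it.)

M_source = 10⁶/6452 = 154.991; M_target = 10⁶/5788 = 172.771.
ΔM = 172.771 − 154.991 = 17.781 → +17.8 mireds, a warming shift.

+17.8 mireds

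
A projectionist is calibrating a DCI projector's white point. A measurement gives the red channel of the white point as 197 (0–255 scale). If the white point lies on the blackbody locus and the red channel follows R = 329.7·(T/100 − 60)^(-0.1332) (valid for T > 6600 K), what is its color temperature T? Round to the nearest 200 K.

(t − 60)^(-0.1332) = 197/329.7 = 0.59751.
t − 60 = 0.59751^(1/-0.1332) = 0.59751^(-7.508) = 47.761, so t = 107.761.
T = 100·t = 10776 K → 10800 K to the nearest 200 K.

10800 K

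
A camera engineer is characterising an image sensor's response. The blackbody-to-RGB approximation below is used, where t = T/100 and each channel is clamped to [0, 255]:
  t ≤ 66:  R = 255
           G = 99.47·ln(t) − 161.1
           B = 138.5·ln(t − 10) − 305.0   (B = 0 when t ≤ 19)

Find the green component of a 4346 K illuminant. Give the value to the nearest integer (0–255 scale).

t = 4346/100 = 43.46; the t ≤ 66 branch applies.
G = 99.47·ln 43.46 − 161.1 = 99.47·3.7718 − 161.1 = 214.085.
Rounded: 214.

214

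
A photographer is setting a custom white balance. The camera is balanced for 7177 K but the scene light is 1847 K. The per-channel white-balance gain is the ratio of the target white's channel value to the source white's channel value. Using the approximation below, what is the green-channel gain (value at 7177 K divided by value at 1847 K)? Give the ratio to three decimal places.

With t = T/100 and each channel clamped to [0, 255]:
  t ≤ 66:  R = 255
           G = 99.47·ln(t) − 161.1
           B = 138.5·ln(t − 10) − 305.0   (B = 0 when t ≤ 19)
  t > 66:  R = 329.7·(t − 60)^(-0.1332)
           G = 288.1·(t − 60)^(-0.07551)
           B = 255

1.854

At 1847 K (t = 18.47):
  G = 99.47·ln 18.47 − 161.1 = 99.47·2.9161 − 161.1 = 128.969.
At 7177 K (t = 71.77):
  G = 288.1·(71.77 − 60)^(-0.07551) = 288.1·11.77^(-0.07551) = 288.1·0.83013 = 239.160.
Gain = 239.160 / 128.969 = 1.8544 → 1.854.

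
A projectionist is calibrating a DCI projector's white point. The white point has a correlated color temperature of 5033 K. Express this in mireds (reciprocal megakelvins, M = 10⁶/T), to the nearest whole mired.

199 mireds

M = 10⁶ / 5033 = 198.689 → 199 mireds.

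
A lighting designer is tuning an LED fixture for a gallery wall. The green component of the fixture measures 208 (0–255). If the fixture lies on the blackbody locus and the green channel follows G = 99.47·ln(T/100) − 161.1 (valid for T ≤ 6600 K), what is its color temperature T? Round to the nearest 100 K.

ln t = (208 + 161.1) / 99.47 = 3.7107.
t = e^3.7107 = 40.881.
T = 100·t = 4088 K → 4100 K to the nearest 100 K.

4100 K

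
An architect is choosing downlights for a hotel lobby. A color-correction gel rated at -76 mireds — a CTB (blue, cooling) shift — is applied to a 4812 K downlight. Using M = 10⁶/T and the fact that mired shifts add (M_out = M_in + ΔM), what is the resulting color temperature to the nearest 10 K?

M_in = 10⁶/4812 = 207.81 mireds.
M_out = 207.81 + (-76) = 131.81 mireds.
T_out = 10⁶/131.81 = 7586.5 K → 7590 K.

7590 K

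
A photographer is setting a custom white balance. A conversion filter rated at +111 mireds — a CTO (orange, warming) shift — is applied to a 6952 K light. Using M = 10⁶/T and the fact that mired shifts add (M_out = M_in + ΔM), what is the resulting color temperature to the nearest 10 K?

M_in = 10⁶/6952 = 143.84 mireds.
M_out = 143.84 + (+111) = 254.84 mireds.
T_out = 10⁶/254.84 = 3924.0 K → 3920 K.

3920 K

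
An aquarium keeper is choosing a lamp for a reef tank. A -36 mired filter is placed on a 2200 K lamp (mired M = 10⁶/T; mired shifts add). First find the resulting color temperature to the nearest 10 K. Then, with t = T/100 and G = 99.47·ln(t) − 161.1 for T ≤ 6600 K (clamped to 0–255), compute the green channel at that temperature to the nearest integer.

155

M_in = 10⁶/2200 = 454.55; M_out = 454.55 + (-36) = 418.55.
T_out = 10⁶/418.55 = 2389.2 K → 2390 K; t = 23.9.
G = 99.47·ln 23.9 − 161.1 = 99.47·3.1739 − 161.1 = 154.606.
Rounded: 155.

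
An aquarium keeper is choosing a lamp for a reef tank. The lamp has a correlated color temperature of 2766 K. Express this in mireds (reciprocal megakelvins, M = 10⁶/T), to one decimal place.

M = 10⁶ / 2766 = 361.533 → 361.5 mireds.

361.5 mireds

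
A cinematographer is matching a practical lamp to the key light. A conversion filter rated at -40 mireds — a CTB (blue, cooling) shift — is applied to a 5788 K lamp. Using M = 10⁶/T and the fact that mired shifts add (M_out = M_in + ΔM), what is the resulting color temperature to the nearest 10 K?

7530 K

M_in = 10⁶/5788 = 172.77 mireds.
M_out = 172.77 + (-40) = 132.77 mireds.
T_out = 10⁶/132.77 = 7531.8 K → 7530 K.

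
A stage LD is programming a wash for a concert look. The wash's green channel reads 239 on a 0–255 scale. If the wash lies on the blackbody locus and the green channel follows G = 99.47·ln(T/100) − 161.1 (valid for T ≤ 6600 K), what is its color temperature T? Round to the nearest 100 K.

ln t = (239 + 161.1) / 99.47 = 4.0223.
t = e^4.0223 = 55.830.
T = 100·t = 5583 K → 5600 K to the nearest 100 K.

5600 K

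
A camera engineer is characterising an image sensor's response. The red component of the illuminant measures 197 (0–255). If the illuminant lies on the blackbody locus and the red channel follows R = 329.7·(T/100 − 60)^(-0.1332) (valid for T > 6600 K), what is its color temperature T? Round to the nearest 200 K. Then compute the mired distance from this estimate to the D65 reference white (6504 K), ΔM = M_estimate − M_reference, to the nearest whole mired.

-61 mireds

(t − 60)^(-0.1332) = 197/329.7 = 0.59751.
t − 60 = 0.59751^(1/-0.1332) = 0.59751^(-7.508) = 47.761, so t = 107.761.
T = 100·t = 10776 K → 10800 K to the nearest 200 K.
M_estimate = 10⁶/10800 = 92.59; M_reference = 10⁶/6504 = 153.75.
ΔM = 92.59 − 153.75 = -61.16 → -61 mireds.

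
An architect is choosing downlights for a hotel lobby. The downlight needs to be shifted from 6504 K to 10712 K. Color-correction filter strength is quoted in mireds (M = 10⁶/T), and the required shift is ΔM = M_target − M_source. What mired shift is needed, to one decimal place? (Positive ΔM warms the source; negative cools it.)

M_source = 10⁶/6504 = 153.752; M_target = 10⁶/10712 = 93.353.
ΔM = 93.353 − 153.752 = -60.398 → -60.4 mireds, a cooling shift.

-60.4 mireds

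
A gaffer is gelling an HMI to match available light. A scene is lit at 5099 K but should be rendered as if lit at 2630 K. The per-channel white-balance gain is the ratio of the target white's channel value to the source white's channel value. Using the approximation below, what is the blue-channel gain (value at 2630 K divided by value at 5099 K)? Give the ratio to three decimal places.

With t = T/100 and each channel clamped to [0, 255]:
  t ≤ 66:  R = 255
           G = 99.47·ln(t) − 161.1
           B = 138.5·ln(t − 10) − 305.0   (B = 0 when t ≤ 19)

0.390

At 5099 K (t = 50.99):
  B = 138.5·ln(50.99 − 10) − 305.0 = 138.5·ln 40.99 − 305.0 = 138.5·3.7133 − 305.0 = 209.296.
At 2630 K (t = 26.3):
  B = 138.5·ln(26.3 − 10) − 305.0 = 138.5·ln 16.3 − 305.0 = 138.5·2.7912 − 305.0 = 81.576.
Gain = 81.576 / 209.296 = 0.3898 → 0.390.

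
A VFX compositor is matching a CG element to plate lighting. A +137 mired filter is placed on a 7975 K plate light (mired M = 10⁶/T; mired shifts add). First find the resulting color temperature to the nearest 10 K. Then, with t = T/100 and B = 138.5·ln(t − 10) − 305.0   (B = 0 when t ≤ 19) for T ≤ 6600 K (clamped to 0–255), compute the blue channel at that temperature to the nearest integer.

M_in = 10⁶/7975 = 125.39; M_out = 125.39 + (+137) = 262.39.
T_out = 10⁶/262.39 = 3811.1 K → 3810 K; t = 38.1.
B = 138.5·ln(38.1 − 10) − 305.0 = 138.5·ln 28.1 − 305.0 = 138.5·3.3358 − 305.0 = 157.004.
Rounded: 157.

157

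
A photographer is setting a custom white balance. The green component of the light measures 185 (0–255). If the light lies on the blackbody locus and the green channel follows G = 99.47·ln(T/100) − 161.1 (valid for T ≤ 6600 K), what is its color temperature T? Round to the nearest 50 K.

ln t = (185 + 161.1) / 99.47 = 3.4794.
t = e^3.4794 = 32.442.
T = 100·t = 3244 K → 3250 K to the nearest 50 K.

3250 K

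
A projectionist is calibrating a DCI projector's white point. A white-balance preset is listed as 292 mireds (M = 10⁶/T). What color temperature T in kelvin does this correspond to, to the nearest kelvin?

T = 10⁶ / 292 = 3424.66 K → 3425 K.

3425 K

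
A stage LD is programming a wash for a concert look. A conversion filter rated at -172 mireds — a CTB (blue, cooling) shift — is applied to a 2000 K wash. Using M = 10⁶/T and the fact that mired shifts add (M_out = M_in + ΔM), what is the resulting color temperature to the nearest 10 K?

M_in = 10⁶/2000 = 500.00 mireds.
M_out = 500.00 + (-172) = 328.00 mireds.
T_out = 10⁶/328.00 = 3048.8 K → 3050 K.

3050 K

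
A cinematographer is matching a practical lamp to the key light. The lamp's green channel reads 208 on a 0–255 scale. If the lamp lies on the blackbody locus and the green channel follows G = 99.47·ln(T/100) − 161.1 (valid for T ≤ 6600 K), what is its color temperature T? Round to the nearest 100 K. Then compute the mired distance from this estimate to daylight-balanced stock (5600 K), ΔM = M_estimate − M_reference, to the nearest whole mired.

+65 mireds

ln t = (208 + 161.1) / 99.47 = 3.7107.
t = e^3.7107 = 40.881.
T = 100·t = 4088 K → 4100 K to the nearest 100 K.
M_estimate = 10⁶/4100 = 243.90; M_reference = 10⁶/5600 = 178.57.
ΔM = 243.90 − 178.57 = 65.33 → +65 mireds.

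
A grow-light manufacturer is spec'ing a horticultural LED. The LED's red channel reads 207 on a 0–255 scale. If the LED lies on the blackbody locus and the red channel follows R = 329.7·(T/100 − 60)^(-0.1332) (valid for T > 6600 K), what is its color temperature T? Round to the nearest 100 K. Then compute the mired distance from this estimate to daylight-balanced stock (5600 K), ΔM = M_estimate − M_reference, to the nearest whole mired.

-71 mireds

(t − 60)^(-0.1332) = 207/329.7 = 0.62784.
t − 60 = 0.62784^(1/-0.1332) = 0.62784^(-7.508) = 32.933, so t = 92.933.
T = 100·t = 9293 K → 9300 K to the nearest 100 K.
M_estimate = 10⁶/9300 = 107.53; M_reference = 10⁶/5600 = 178.57.
ΔM = 107.53 − 178.57 = -71.04 → -71 mireds.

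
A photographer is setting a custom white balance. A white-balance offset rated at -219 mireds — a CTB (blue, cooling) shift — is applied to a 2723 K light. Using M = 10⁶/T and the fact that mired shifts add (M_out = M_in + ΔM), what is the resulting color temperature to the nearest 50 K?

M_in = 10⁶/2723 = 367.24 mireds.
M_out = 367.24 + (-219) = 148.24 mireds.
T_out = 10⁶/148.24 = 6745.7 K → 6750 K.

6750 K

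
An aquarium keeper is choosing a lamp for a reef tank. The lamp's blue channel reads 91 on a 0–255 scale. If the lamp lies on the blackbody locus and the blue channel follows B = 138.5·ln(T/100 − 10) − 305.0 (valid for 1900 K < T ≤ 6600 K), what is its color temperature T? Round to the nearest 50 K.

ln(t − 10) = (91 + 305.0) / 138.5 = 2.8592.
t − 10 = e^2.8592 = 17.448, so t = 27.448.
T = 100·t = 2745 K → 2750 K to the nearest 50 K.

2750 K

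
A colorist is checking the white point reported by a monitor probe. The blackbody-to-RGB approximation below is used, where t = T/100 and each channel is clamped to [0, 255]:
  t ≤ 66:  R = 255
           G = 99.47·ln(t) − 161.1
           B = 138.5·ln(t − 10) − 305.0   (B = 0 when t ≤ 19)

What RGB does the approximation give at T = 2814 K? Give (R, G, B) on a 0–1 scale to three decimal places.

t = 2814/100 = 28.14; the t ≤ 66 branch applies.
R = 255 by definition for t ≤ 66.
G = 99.47·ln 28.14 − 161.1 = 99.47·3.3372 − 161.1 = 170.850.
B = 138.5·ln(28.14 − 10) − 305.0 = 138.5·ln 18.14 − 305.0 = 138.5·2.8981 − 305.0 = 96.390.
Dividing each by 255: (1.0000, 0.6700, 0.3780) → (1.000, 0.670, 0.378).

(1.000, 0.670, 0.378)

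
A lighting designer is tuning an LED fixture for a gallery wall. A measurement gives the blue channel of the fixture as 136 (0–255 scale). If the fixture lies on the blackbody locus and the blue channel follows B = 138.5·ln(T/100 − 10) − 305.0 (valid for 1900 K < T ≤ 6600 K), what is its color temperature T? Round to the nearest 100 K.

ln(t − 10) = (136 + 305.0) / 138.5 = 3.1841.
t − 10 = e^3.1841 = 24.146, so t = 34.146.
T = 100·t = 3415 K → 3400 K to the nearest 100 K.

3400 K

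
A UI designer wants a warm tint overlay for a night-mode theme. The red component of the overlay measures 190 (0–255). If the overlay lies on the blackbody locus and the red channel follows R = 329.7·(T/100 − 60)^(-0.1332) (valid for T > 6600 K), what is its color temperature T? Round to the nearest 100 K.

12300 K

(t − 60)^(-0.1332) = 190/329.7 = 0.57628.
t − 60 = 0.57628^(1/-0.1332) = 0.57628^(-7.508) = 62.667, so t = 122.667.
T = 100·t = 12267 K → 12300 K to the nearest 100 K.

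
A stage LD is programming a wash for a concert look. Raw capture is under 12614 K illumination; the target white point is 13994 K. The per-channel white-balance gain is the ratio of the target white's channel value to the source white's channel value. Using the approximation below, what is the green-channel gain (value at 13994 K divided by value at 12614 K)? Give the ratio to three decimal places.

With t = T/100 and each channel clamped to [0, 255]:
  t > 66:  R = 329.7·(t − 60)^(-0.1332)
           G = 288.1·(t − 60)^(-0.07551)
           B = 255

0.986

At 12614 K (t = 126.14):
  G = 288.1·(126.14 − 60)^(-0.07551) = 288.1·66.14^(-0.07551) = 288.1·0.72868 = 209.933.
At 13994 K (t = 139.94):
  G = 288.1·(139.94 − 60)^(-0.07551) = 288.1·79.94^(-0.07551) = 288.1·0.71833 = 206.950.
Gain = 206.950 / 209.933 = 0.9858 → 0.986.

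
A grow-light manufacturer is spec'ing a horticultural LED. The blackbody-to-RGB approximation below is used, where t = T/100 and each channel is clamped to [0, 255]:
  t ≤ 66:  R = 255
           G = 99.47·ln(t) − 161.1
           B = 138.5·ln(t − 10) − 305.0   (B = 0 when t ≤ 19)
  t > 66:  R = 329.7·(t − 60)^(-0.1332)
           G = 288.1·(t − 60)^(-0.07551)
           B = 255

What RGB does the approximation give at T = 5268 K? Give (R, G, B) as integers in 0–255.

(255, 233, 215)

t = 5268/100 = 52.68; the t ≤ 66 branch applies.
R = 255 by definition for t ≤ 66.
G = 99.47·ln 52.68 − 161.1 = 99.47·3.9642 − 161.1 = 233.223.
B = 138.5·ln(52.68 − 10) − 305.0 = 138.5·ln 42.68 − 305.0 = 138.5·3.7537 − 305.0 = 214.892.
Rounded: (255, 233, 215).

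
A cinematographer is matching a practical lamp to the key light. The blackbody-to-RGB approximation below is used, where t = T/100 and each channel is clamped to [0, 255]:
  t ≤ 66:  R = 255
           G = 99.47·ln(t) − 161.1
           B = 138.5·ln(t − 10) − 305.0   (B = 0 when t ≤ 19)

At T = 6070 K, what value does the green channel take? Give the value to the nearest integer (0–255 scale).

247

t = 6070/100 = 60.7; the t ≤ 66 branch applies.
G = 99.47·ln 60.7 − 161.1 = 99.47·4.1059 − 161.1 = 247.318.
Rounded: 247.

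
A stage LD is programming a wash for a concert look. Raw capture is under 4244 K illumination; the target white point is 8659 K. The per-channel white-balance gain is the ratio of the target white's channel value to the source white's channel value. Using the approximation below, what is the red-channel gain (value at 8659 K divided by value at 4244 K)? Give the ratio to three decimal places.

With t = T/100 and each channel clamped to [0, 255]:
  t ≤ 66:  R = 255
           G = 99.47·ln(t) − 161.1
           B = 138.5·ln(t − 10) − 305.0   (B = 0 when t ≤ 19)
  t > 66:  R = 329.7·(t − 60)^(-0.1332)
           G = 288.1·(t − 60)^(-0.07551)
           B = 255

0.835

At 4244 K (t = 42.44):
  R = 255 by definition for t ≤ 66.
At 8659 K (t = 86.59):
  R = 329.7·(86.59 − 60)^(-0.1332) = 329.7·26.59^(-0.1332) = 329.7·0.64599 = 212.984.
Gain = 212.984 / 255.000 = 0.8352 → 0.835.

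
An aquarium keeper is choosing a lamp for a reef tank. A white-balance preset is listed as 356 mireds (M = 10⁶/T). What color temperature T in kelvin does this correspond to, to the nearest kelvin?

2809 K

T = 10⁶ / 356 = 2808.99 K → 2809 K.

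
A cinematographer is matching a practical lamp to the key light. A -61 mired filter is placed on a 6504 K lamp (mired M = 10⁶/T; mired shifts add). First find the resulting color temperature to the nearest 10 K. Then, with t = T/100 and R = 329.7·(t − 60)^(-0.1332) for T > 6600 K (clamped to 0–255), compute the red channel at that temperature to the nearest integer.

M_in = 10⁶/6504 = 153.75; M_out = 153.75 + (-61) = 92.75.
T_out = 10⁶/92.75 = 10781.5 K → 10780 K; t = 107.8.
R = 329.7·(107.8 − 60)^(-0.1332) = 329.7·47.8^(-0.1332) = 329.7·0.59745 = 196.979.
Rounded: 197.

197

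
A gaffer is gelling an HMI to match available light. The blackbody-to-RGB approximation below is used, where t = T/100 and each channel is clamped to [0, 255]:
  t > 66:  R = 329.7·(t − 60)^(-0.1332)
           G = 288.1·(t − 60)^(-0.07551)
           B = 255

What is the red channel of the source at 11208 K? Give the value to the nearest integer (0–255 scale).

195

t = 11208/100 = 112.08; the t > 66 branch applies.
R = 329.7·(112.08 − 60)^(-0.1332) = 329.7·52.08^(-0.1332) = 329.7·0.59066 = 194.741.
Rounded: 195.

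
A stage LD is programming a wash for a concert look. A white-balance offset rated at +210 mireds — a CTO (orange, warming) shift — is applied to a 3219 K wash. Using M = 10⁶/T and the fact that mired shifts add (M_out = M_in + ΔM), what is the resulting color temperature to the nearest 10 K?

1920 K

M_in = 10⁶/3219 = 310.66 mireds.
M_out = 310.66 + (+210) = 520.66 mireds.
T_out = 10⁶/520.66 = 1920.7 K → 1920 K.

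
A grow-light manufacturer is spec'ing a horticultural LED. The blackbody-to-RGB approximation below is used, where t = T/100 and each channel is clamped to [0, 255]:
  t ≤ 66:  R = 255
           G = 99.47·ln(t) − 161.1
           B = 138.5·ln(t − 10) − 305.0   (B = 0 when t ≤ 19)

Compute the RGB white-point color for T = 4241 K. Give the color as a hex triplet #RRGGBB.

t = 4241/100 = 42.41; the t ≤ 66 branch applies.
R = 255 by definition for t ≤ 66.
G = 99.47·ln 42.41 − 161.1 = 99.47·3.7474 − 161.1 = 211.652.
B = 138.5·ln(42.41 − 10) − 305.0 = 138.5·ln 32.41 − 305.0 = 138.5·3.4785 − 305.0 = 176.768.
Rounded: (255, 212, 177).
In hex: #FFD4B1.

#FFD4B1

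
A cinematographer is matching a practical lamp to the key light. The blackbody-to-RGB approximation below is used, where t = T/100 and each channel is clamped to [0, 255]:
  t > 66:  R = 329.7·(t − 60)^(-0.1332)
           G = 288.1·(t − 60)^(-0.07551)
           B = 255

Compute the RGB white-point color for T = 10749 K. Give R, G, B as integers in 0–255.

R=197, G=215, B=255

t = 10749/100 = 107.49; the t > 66 branch applies.
R = 329.7·(107.49 − 60)^(-0.1332) = 329.7·47.49^(-0.1332) = 329.7·0.59797 = 197.149.
G = 288.1·(107.49 − 60)^(-0.07551) = 288.1·47.49^(-0.07551) = 288.1·0.74714 = 215.250.
B = 255 by definition for t > 66.
Rounded: (197, 215, 255).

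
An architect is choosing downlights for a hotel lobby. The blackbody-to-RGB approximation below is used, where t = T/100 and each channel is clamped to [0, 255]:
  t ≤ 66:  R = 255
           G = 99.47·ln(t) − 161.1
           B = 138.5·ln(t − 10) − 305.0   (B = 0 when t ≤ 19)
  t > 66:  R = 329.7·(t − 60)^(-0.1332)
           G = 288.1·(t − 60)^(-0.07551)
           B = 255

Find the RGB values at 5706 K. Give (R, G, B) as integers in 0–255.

(255, 241, 228)

t = 5706/100 = 57.06; the t ≤ 66 branch applies.
R = 255 by definition for t ≤ 66.
G = 99.47·ln 57.06 − 161.1 = 99.47·4.0441 − 161.1 = 241.167.
B = 138.5·ln(57.06 − 10) − 305.0 = 138.5·ln 47.06 − 305.0 = 138.5·3.8514 − 305.0 = 228.422.
Rounded: (255, 241, 228).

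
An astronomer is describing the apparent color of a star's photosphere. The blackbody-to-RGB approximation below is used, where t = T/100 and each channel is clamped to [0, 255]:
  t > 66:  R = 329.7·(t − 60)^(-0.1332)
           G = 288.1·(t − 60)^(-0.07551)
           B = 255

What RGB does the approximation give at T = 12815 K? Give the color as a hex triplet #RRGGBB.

t = 12815/100 = 128.15; the t > 66 branch applies.
R = 329.7·(128.15 − 60)^(-0.1332) = 329.7·68.15^(-0.1332) = 329.7·0.56988 = 187.889.
G = 288.1·(128.15 − 60)^(-0.07551) = 288.1·68.15^(-0.07551) = 288.1·0.72703 = 209.459.
B = 255 by definition for t > 66.
Rounded: (188, 209, 255).
In hex: #BCD1FF.

#BCD1FF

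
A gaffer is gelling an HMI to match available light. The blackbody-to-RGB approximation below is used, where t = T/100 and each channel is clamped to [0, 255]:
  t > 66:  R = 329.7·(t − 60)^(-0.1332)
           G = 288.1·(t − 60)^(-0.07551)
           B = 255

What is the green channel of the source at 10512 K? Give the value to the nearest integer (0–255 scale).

216

t = 10512/100 = 105.12; the t > 66 branch applies.
G = 288.1·(105.12 − 60)^(-0.07551) = 288.1·45.12^(-0.07551) = 288.1·0.75003 = 216.084.
Rounded: 216.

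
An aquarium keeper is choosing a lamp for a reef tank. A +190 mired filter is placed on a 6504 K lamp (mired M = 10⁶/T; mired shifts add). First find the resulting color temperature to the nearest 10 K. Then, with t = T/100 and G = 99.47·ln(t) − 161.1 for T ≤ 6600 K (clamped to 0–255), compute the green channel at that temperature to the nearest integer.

174

M_in = 10⁶/6504 = 153.75; M_out = 153.75 + (+190) = 343.75.
T_out = 10⁶/343.75 = 2909.1 K → 2910 K; t = 29.1.
G = 99.47·ln 29.1 − 161.1 = 99.47·3.3707 − 161.1 = 174.187.
Rounded: 174.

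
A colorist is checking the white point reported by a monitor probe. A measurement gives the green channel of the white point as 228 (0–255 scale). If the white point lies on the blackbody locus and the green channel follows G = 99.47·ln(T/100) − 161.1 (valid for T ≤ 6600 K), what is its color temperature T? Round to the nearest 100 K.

ln t = (228 + 161.1) / 99.47 = 3.9117.
t = e^3.9117 = 49.985.
T = 100·t = 4999 K → 5000 K to the nearest 100 K.

5000 K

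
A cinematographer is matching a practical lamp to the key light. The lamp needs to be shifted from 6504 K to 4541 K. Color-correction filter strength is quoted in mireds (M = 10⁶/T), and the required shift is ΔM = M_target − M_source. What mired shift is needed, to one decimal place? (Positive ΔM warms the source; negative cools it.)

M_source = 10⁶/6504 = 153.752; M_target = 10⁶/4541 = 220.216.
ΔM = 220.216 − 153.752 = 66.464 → +66.5 mireds, a warming shift.

+66.5 mireds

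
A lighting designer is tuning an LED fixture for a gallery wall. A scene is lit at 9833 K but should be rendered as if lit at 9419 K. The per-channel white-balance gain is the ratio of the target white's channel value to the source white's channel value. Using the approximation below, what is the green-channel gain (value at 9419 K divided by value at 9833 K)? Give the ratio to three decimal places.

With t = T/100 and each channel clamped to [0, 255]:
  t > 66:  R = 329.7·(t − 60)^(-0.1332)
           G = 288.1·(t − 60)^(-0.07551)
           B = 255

1.009

At 9833 K (t = 98.33):
  G = 288.1·(98.33 − 60)^(-0.07551) = 288.1·38.33^(-0.07551) = 288.1·0.75932 = 218.761.
At 9419 K (t = 94.19):
  G = 288.1·(94.19 − 60)^(-0.07551) = 288.1·34.19^(-0.07551) = 288.1·0.76591 = 220.657.
Gain = 220.657 / 218.761 = 1.0087 → 1.009.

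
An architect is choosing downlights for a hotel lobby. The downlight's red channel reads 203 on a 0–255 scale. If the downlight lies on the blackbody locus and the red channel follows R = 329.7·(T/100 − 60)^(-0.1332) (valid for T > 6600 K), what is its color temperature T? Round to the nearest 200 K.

9800 K

(t − 60)^(-0.1332) = 203/329.7 = 0.61571.
t − 60 = 0.61571^(1/-0.1332) = 0.61571^(-7.508) = 38.129, so t = 98.129.
T = 100·t = 9813 K → 9800 K to the nearest 200 K.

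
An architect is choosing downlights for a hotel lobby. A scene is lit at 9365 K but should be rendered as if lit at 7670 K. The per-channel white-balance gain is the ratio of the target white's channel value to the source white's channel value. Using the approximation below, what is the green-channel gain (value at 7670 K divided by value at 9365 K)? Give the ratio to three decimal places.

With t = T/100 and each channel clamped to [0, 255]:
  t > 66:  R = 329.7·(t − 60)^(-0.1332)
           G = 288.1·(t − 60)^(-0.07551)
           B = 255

1.054

At 9365 K (t = 93.65):
  G = 288.1·(93.65 − 60)^(-0.07551) = 288.1·33.65^(-0.07551) = 288.1·0.76683 = 220.923.
At 7670 K (t = 76.7):
  G = 288.1·(76.7 − 60)^(-0.07551) = 288.1·16.7^(-0.07551) = 288.1·0.80849 = 232.925.
Gain = 232.925 / 220.923 = 1.0543 → 1.054.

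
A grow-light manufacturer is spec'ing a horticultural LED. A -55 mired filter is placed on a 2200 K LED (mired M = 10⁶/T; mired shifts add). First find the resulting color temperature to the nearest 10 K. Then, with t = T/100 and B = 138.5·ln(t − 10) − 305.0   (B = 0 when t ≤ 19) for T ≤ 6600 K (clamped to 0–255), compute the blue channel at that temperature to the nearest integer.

M_in = 10⁶/2200 = 454.55; M_out = 454.55 + (-55) = 399.55.
T_out = 10⁶/399.55 = 2502.8 K → 2500 K; t = 25.
B = 138.5·ln(25 − 10) − 305.0 = 138.5·ln 15 − 305.0 = 138.5·2.7081 − 305.0 = 70.065.
Rounded: 70.

70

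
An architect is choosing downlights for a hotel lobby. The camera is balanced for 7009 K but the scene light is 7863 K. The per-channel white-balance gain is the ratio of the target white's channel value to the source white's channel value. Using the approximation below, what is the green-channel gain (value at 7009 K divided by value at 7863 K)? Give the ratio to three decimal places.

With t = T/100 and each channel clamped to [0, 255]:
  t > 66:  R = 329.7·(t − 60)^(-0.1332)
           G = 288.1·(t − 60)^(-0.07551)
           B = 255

1.047

At 7863 K (t = 78.63):
  G = 288.1·(78.63 − 60)^(-0.07551) = 288.1·18.63^(-0.07551) = 288.1·0.80184 = 231.009.
At 7009 K (t = 70.09):
  G = 288.1·(70.09 − 60)^(-0.07551) = 288.1·10.09^(-0.07551) = 288.1·0.83984 = 241.958.
Gain = 241.958 / 231.009 = 1.0474 → 1.047.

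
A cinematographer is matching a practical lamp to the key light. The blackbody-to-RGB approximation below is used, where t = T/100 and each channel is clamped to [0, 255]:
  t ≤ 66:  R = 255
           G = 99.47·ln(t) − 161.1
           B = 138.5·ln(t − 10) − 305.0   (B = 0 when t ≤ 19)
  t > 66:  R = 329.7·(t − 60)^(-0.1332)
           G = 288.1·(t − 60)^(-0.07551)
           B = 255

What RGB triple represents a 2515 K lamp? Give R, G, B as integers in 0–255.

t = 2515/100 = 25.15; the t ≤ 66 branch applies.
R = 255 by definition for t ≤ 66.
G = 99.47·ln 25.15 − 161.1 = 99.47·3.2249 − 161.1 = 159.677.
B = 138.5·ln(25.15 − 10) − 305.0 = 138.5·ln 15.15 − 305.0 = 138.5·2.7180 − 305.0 = 71.443.
Rounded: (255, 160, 71).

R=255, G=160, B=71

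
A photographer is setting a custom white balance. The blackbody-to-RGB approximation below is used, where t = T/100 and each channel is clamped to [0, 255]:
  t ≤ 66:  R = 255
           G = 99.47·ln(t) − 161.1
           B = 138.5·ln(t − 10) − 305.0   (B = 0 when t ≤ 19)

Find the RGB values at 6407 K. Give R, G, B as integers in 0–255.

R=255, G=253, B=248

t = 6407/100 = 64.07; the t ≤ 66 branch applies.
R = 255 by definition for t ≤ 66.
G = 99.47·ln 64.07 − 161.1 = 99.47·4.1600 − 161.1 = 252.693.
B = 138.5·ln(64.07 − 10) − 305.0 = 138.5·ln 54.07 − 305.0 = 138.5·3.9903 − 305.0 = 247.654.
Rounded: (255, 253, 248).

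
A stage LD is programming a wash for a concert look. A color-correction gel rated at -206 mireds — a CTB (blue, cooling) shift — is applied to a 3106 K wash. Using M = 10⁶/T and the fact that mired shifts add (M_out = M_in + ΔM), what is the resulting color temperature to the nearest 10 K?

M_in = 10⁶/3106 = 321.96 mireds.
M_out = 321.96 + (-206) = 115.96 mireds.
T_out = 10⁶/115.96 = 8623.8 K → 8620 K.

8620 K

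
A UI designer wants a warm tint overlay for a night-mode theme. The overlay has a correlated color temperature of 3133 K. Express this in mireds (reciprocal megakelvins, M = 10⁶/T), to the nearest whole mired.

M = 10⁶ / 3133 = 319.183 → 319 mireds.

319 mireds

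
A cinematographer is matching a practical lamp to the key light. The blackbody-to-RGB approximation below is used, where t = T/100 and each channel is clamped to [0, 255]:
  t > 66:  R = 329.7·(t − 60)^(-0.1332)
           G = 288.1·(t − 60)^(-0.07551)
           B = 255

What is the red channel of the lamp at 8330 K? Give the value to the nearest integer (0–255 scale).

t = 8330/100 = 83.3; the t > 66 branch applies.
R = 329.7·(83.3 − 60)^(-0.1332) = 329.7·23.3^(-0.1332) = 329.7·0.65746 = 216.764.
Rounded: 217.

217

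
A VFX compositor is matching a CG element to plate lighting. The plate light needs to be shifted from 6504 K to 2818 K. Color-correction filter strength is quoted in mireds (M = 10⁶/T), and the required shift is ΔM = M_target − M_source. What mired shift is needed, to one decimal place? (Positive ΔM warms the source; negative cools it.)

M_source = 10⁶/6504 = 153.752; M_target = 10⁶/2818 = 354.862.
ΔM = 354.862 − 153.752 = 201.110 → +201.1 mireds, a warming shift.

+201.1 mireds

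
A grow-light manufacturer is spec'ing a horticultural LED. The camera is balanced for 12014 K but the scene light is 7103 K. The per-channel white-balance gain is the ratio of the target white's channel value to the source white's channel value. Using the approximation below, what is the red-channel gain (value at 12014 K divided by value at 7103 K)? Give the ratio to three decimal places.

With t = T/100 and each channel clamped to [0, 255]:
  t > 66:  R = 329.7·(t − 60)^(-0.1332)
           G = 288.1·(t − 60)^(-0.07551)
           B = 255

0.798

At 7103 K (t = 71.03):
  R = 329.7·(71.03 − 60)^(-0.1332) = 329.7·11.03^(-0.1332) = 329.7·0.72632 = 239.468.
At 12014 K (t = 120.14):
  R = 329.7·(120.14 − 60)^(-0.1332) = 329.7·60.14^(-0.1332) = 329.7·0.57945 = 191.044.
Gain = 191.044 / 239.468 = 0.7978 → 0.798.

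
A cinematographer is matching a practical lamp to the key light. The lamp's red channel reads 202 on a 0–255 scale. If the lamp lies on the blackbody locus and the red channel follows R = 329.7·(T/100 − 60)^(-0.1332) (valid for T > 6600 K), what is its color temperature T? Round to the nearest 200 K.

(t − 60)^(-0.1332) = 202/329.7 = 0.61268.
t − 60 = 0.61268^(1/-0.1332) = 0.61268^(-7.508) = 39.569, so t = 99.569.
T = 100·t = 9957 K → 10000 K to the nearest 200 K.

10000 K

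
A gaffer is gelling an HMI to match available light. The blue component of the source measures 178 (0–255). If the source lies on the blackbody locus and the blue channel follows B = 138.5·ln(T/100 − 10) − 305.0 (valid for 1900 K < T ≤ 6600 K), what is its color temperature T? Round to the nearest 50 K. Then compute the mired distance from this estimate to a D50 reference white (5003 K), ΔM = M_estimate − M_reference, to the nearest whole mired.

ln(t − 10) = (178 + 305.0) / 138.5 = 3.4874.
t − 10 = e^3.4874 = 32.700, so t = 42.700.
T = 100·t = 4270 K → 4250 K to the nearest 50 K.
M_estimate = 10⁶/4250 = 235.29; M_reference = 10⁶/5003 = 199.88.
ΔM = 235.29 − 199.88 = 35.41 → +35 mireds.

+35 mireds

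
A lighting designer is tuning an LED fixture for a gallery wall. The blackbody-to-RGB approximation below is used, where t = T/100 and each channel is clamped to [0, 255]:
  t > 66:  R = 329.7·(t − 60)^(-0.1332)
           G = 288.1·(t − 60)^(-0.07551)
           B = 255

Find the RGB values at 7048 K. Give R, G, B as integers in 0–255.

t = 7048/100 = 70.48; the t > 66 branch applies.
R = 329.7·(70.48 − 60)^(-0.1332) = 329.7·10.48^(-0.1332) = 329.7·0.73129 = 241.105.
G = 288.1·(70.48 − 60)^(-0.07551) = 288.1·10.48^(-0.07551) = 288.1·0.83744 = 241.266.
B = 255 by definition for t > 66.
Rounded: (241, 241, 255).

R=241, G=241, B=255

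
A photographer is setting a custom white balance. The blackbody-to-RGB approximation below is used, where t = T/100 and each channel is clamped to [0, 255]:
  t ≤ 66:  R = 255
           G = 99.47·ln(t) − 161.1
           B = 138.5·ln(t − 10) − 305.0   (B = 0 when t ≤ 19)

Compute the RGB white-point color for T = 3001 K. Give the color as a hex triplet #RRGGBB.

t = 3001/100 = 30.01; the t ≤ 66 branch applies.
R = 255 by definition for t ≤ 66.
G = 99.47·ln 30.01 − 161.1 = 99.47·3.4015 − 161.1 = 177.250.
B = 138.5·ln(30.01 − 10) − 305.0 = 138.5·ln 20.01 − 305.0 = 138.5·2.9962 − 305.0 = 109.978.
Rounded: (255, 177, 110).
In hex: #FFB16E.

#FFB16E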